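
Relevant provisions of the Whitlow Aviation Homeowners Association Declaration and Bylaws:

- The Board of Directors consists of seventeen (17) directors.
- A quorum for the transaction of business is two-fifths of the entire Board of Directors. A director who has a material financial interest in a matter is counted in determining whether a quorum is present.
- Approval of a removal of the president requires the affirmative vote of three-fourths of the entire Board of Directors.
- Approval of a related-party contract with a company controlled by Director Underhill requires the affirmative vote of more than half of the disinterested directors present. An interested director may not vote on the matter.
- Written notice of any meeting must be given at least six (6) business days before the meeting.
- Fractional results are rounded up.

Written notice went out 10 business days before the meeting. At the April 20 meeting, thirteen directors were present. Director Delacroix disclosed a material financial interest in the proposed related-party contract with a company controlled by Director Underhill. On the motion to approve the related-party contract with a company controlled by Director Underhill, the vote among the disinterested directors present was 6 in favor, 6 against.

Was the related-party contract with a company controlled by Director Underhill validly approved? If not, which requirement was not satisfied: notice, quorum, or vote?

Notice: 10 business days given; 6 required (10 ≥ 6). Satisfied.
Quorum: 13 present (interested directors count toward quorum); quorum is 7. Satisfied.
Vote: the related-party contract with a company controlled by Director Underhill requires a majority of the disinterested directors present (13 − 1 = 12). A majority of 12 is 7, so 7 affirmative votes are needed; 6 voted in favor. Not satisfied.

Invalid — vote requirement not satisfied.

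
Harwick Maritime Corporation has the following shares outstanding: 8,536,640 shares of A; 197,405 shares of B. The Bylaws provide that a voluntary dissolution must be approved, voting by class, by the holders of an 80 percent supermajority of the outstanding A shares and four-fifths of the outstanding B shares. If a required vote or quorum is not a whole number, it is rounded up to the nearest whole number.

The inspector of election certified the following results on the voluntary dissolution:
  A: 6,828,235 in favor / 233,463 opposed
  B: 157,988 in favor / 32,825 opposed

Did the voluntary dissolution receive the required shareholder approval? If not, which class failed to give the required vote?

Not approved — the A shares did not give the required vote.

A: 4/5 of 8536640 = 6829312; 6,829,312 required, 6,828,235 in favor — not approved.
B: 4/5 of 197405 = 157924; 157,924 required, 157,988 in favor — approved.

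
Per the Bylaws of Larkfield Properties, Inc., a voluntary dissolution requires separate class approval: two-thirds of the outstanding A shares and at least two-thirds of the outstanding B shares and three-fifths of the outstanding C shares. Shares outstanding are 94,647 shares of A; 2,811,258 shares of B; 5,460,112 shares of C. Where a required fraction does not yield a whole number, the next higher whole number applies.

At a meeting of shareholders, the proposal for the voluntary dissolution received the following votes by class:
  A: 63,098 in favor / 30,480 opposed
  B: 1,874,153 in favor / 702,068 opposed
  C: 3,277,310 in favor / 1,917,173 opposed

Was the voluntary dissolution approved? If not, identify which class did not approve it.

Not approved — the B shares did not give the required vote.

A: 2/3 of 94647 = 63098; 63,098 required, 63,098 in favor — approved.
B: 2/3 of 2811258 = 1874172; 1,874,172 required, 1,874,153 in favor — not approved.
C: 3/5 of 5460112 = 3276067.20, rounded up to 3276068; 3,276,068 required, 3,277,310 in favor — approved.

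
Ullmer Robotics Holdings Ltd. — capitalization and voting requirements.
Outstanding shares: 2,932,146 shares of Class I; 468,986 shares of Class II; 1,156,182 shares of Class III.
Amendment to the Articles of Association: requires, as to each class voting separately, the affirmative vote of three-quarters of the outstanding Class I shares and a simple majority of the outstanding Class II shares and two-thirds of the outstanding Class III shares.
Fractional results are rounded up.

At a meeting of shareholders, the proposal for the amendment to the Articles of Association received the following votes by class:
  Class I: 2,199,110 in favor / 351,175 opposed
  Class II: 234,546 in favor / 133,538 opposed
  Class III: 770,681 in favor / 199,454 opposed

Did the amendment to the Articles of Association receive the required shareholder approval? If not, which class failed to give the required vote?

Class I: 3/4 of 2932146 = 2199109.50, rounded up to 2199110; 2,199,110 required, 2,199,110 in favor — approved.
Class II: a majority of 468986 is 234494; 234,494 required, 234,546 in favor — approved.
Class III: 2/3 of 1156182 = 770788; 770,788 required, 770,681 in favor — not approved.

Not approved — the Class III shares did not give the required vote.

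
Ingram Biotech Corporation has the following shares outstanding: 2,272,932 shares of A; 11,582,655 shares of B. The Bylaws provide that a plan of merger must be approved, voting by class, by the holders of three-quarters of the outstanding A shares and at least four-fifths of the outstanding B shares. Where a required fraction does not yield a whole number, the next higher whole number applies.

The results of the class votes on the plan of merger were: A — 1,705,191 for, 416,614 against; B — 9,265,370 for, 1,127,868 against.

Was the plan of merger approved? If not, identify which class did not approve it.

A: 3/4 of 2272932 = 1704699; 1,704,699 required, 1,705,191 in favor — approved.
B: 4/5 of 11582655 = 9266124; 9,266,124 required, 9,265,370 in favor — not approved.

Not approved — the B shares did not give the required vote.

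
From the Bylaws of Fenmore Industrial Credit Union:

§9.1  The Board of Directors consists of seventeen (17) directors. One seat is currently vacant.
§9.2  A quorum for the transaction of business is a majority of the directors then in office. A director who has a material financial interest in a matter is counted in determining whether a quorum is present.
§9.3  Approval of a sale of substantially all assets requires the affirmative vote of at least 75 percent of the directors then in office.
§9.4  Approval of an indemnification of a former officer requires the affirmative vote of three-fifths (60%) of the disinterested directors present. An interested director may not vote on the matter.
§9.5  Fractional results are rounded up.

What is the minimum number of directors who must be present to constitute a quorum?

9

A majority of 16 is 9.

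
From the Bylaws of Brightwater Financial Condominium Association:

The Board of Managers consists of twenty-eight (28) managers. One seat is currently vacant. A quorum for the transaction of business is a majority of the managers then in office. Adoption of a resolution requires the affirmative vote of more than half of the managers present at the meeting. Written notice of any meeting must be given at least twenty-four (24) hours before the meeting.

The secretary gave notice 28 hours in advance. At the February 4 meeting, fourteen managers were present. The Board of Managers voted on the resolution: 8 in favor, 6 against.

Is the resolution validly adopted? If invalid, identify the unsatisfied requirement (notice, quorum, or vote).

Valid — all requirements satisfied.

Notice: 28 hours given; 24 required (28 ≥ 24). Satisfied.
Quorum: 14 present; quorum is 14. Satisfied.
Vote: the resolution requires a majority of the managers present (14). A majority of 14 is 8, so 8 affirmative votes are needed; 8 voted in favor. Satisfied.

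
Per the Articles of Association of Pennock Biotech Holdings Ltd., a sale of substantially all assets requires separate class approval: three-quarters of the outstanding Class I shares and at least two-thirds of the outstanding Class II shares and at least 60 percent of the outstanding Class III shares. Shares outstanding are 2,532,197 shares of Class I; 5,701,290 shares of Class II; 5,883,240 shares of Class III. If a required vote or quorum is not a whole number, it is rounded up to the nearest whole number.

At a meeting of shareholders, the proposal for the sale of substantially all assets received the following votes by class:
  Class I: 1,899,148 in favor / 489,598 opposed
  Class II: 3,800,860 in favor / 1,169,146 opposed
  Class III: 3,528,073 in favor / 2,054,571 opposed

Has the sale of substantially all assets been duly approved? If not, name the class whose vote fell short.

Not approved — the Class III shares did not give the required vote.

Class I: 3/4 of 2532197 = 1899147.75, rounded up to 1899148; 1,899,148 required, 1,899,148 in favor — approved.
Class II: 2/3 of 5701290 = 3800860; 3,800,860 required, 3,800,860 in favor — approved.
Class III: 3/5 of 5883240 = 3529944; 3,529,944 required, 3,528,073 in favor — not approved.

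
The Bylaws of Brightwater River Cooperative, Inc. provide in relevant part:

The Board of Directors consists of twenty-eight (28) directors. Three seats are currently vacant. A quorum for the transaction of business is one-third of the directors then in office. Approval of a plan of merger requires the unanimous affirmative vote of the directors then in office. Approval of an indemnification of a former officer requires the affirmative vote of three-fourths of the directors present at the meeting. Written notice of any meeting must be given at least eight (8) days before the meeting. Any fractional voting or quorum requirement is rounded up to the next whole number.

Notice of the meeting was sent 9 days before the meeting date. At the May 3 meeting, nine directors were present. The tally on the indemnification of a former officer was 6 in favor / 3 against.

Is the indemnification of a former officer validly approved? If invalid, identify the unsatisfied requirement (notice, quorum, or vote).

Notice: 9 days given; 8 required (9 ≥ 8). Satisfied.
Quorum: 9 present; quorum is 9. Satisfied.
Vote: the indemnification of a former officer requires three-fourths of the directors present (9). 3/4 of 9 = 6.75, rounded up to 7, so 7 affirmative votes are needed; 6 voted in favor. Not satisfied.

Invalid — vote requirement not satisfied.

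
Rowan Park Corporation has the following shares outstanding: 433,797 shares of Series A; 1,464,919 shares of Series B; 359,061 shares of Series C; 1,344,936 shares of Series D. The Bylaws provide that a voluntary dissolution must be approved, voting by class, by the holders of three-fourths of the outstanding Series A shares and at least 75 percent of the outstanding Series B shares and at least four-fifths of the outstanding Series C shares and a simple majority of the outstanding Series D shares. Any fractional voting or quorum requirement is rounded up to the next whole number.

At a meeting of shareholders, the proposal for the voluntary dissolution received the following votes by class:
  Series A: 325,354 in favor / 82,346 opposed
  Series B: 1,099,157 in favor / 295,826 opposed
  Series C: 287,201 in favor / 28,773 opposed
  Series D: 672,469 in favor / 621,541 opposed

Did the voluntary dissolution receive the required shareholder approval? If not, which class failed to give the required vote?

Series A: 3/4 of 433797 = 325347.75, rounded up to 325348; 325,348 required, 325,354 in favor — approved.
Series B: 3/4 of 1464919 = 1098689.25, rounded up to 1098690; 1,098,690 required, 1,099,157 in favor — approved.
Series C: 4/5 of 359061 = 287248.80, rounded up to 287249; 287,249 required, 287,201 in favor — not approved.
Series D: a majority of 1344936 is 672469; 672,469 required, 672,469 in favor — approved.

Not approved — the Series C shares did not give the required vote.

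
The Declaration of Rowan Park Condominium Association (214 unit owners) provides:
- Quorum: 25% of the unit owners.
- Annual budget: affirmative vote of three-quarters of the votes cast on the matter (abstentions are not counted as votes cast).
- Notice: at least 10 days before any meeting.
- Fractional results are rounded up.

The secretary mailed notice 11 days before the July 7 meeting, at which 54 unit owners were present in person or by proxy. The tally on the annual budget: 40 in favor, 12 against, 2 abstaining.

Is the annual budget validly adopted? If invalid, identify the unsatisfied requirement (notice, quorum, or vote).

Notice: 11 days given; 10 required. Satisfied.
Quorum: 25% of 214 = 53.50, rounded up to 54; 54 present. Satisfied.
Vote: requires three-fourths of the votes cast (54 − 2 abstaining = 52); 3/4 of 52 = 39, so 39 needed; 40 in favor. Satisfied.

Valid — all requirements satisfied.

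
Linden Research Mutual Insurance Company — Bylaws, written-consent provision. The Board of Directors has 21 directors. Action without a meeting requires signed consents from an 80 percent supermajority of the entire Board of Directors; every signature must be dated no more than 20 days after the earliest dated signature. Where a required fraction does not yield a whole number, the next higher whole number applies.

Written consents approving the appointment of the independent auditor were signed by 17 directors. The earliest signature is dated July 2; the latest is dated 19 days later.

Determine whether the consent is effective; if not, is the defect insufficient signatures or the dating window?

Signatures required: an 80 percent supermajority of 21 — 4/5 of 21 = 16.80, rounded up to 17, so 17 needed; 17 signed. Sufficient.
Dating window: the latest signature is 19 days after the earliest; the limit is 20 days. Within the window.

Effective — both the signature and dating-window requirements are satisfied.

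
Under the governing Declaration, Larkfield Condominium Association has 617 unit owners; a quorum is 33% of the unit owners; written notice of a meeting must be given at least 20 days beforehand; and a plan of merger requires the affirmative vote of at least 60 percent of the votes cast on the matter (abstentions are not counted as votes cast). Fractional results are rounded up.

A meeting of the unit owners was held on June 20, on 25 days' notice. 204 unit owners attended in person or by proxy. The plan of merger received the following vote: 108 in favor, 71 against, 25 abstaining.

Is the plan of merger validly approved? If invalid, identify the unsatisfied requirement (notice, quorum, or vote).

Notice: 25 days given; 20 required. Satisfied.
Quorum: 33% of 617 = 203.61, rounded up to 204; 204 present. Satisfied.
Vote: requires three-fifths of the votes cast (204 − 25 abstaining = 179); 3/5 of 179 = 107.40, rounded up to 108, so 108 needed; 108 in favor. Satisfied.

Valid — all requirements satisfied.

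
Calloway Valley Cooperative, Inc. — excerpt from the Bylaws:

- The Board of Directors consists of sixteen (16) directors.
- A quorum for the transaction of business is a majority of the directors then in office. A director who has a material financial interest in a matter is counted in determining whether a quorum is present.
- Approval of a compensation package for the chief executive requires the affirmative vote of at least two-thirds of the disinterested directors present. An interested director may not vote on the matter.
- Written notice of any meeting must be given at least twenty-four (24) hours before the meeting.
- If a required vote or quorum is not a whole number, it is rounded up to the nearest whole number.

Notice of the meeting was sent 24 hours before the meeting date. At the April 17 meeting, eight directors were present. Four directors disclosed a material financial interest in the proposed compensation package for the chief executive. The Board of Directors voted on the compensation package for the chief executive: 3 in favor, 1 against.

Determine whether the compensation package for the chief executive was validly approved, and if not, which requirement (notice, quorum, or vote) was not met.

Notice: 24 hours given; 24 required (24 ≥ 24). Satisfied.
Quorum: 8 present (interested directors count toward quorum); quorum is 9. Not satisfied.
Vote: the compensation package for the chief executive requires two-thirds of the disinterested directors present (8 − 4 = 4). 2/3 of 4 = 2.67, rounded up to 3, so 3 affirmative votes are needed; 3 voted in favor. Satisfied. (Moot — without a quorum no business can be validly transacted.)

Invalid — quorum requirement not satisfied.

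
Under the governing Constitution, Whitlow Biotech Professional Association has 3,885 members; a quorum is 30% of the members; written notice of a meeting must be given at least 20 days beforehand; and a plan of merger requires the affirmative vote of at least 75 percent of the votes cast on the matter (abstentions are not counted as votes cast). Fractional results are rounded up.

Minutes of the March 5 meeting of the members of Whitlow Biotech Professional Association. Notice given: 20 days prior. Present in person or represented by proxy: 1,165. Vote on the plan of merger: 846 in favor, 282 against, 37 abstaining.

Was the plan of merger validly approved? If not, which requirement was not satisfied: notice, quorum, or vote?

Notice: 20 days given; 20 required. Satisfied.
Quorum: 30% of 3,885 = 1,165.50, rounded up to 1,166; 1,165 present. Not satisfied.
Vote: requires three-fourths of the votes cast (1,165 − 37 abstaining = 1,128); 3/4 of 1128 = 846, so 846 needed; 846 in favor. Satisfied.

Invalid — quorum requirement not satisfied.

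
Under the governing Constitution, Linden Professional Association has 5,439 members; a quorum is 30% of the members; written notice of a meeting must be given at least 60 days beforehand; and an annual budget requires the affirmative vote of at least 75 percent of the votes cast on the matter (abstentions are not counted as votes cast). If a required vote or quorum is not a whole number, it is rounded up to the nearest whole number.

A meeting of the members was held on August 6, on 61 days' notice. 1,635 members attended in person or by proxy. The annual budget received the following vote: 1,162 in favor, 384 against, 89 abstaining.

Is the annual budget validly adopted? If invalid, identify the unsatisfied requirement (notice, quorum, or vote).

Notice: 61 days given; 60 required. Satisfied.
Quorum: 30% of 5,439 = 1,631.70, rounded up to 1,632; 1,635 present. Satisfied.
Vote: requires three-fourths of the votes cast (1,635 − 89 abstaining = 1,546); 3/4 of 1546 = 1159.50, rounded up to 1160, so 1,160 needed; 1,162 in favor. Satisfied.

Valid — all requirements satisfied.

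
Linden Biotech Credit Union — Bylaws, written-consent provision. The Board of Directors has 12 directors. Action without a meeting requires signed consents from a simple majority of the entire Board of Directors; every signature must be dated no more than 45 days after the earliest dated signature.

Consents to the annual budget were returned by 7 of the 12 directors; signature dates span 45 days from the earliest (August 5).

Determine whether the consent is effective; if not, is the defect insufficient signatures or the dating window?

Signatures required: a simple majority of 12 — a majority of 12 is 7, so 7 needed; 7 signed. Sufficient.
Dating window: the latest signature is 45 days after the earliest; the limit is 45 days. Within the window.

Effective — both the signature and dating-window requirements are satisfied.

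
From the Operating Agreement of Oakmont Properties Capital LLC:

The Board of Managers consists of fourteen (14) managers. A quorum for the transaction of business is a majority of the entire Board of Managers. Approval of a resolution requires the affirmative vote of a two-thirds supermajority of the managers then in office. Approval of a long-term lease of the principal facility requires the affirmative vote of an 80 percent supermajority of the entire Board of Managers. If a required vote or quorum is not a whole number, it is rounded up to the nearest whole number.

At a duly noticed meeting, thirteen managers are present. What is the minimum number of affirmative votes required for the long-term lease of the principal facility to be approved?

12

The long-term lease of the principal facility requires four-fifths of the entire Board of Managers (14).
4/5 of 14 = 11.20, rounded up to 12.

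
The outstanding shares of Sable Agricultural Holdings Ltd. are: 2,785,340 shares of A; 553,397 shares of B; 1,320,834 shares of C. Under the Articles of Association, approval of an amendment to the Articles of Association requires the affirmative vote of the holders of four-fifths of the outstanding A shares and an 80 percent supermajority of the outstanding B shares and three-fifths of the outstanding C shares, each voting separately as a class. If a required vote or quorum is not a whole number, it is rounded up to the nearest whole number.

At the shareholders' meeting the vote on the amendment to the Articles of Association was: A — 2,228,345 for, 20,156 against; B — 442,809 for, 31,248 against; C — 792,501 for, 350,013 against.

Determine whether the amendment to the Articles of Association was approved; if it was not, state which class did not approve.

Approved — every class gave the required vote.

A: 4/5 of 2785340 = 2228272; 2,228,272 required, 2,228,345 in favor — approved.
B: 4/5 of 553397 = 442717.60, rounded up to 442718; 442,718 required, 442,809 in favor — approved.
C: 3/5 of 1320834 = 792500.40, rounded up to 792501; 792,501 required, 792,501 in favor — approved.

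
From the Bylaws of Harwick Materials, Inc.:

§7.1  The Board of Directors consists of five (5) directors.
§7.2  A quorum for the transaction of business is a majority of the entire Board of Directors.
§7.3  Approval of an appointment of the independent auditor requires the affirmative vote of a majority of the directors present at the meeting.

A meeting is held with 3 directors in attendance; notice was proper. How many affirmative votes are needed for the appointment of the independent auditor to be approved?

The appointment of the independent auditor requires a majority of the directors present (3).
A majority of 3 is 2.

2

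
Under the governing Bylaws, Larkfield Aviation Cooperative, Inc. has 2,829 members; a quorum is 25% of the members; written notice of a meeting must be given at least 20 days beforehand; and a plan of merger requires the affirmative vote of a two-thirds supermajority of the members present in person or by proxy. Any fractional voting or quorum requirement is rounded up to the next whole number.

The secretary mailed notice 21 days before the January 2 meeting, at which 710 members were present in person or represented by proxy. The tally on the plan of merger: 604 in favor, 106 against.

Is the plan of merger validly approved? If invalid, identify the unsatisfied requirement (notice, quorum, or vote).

Valid — all requirements satisfied.

Notice: 21 days given; 20 required. Satisfied.
Quorum: 25% of 2,829 = 707.25, rounded up to 708; 710 present. Satisfied.
Vote: requires two-thirds of those present (710); 2/3 of 710 = 473.33, rounded up to 474, so 474 needed; 604 in favor. Satisfied.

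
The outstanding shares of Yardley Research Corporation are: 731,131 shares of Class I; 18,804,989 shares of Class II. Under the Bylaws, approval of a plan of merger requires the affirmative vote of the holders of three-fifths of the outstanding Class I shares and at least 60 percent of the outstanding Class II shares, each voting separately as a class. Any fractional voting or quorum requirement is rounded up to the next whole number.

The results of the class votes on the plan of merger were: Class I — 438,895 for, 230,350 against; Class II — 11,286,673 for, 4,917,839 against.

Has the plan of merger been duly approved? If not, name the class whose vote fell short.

Approved — every class gave the required vote.

Class I: 3/5 of 731131 = 438678.60, rounded up to 438679; 438,679 required, 438,895 in favor — approved.
Class II: 3/5 of 18804989 = 11282993.40, rounded up to 11282994; 11,282,994 required, 11,286,673 in favor — approved.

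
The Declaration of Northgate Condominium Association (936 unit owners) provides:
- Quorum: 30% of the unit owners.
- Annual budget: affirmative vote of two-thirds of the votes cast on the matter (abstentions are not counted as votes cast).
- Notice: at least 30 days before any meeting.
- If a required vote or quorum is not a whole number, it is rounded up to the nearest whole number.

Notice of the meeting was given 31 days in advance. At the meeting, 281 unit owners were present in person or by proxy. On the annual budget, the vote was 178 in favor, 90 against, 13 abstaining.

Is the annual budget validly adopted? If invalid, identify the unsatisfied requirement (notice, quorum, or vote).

Notice: 31 days given; 30 required. Satisfied.
Quorum: 30% of 936 = 280.80, rounded up to 281; 281 present. Satisfied.
Vote: requires two-thirds of the votes cast (281 − 13 abstaining = 268); 2/3 of 268 = 178.67, rounded up to 179, so 179 needed; 178 in favor. Not satisfied.

Invalid — vote requirement not satisfied.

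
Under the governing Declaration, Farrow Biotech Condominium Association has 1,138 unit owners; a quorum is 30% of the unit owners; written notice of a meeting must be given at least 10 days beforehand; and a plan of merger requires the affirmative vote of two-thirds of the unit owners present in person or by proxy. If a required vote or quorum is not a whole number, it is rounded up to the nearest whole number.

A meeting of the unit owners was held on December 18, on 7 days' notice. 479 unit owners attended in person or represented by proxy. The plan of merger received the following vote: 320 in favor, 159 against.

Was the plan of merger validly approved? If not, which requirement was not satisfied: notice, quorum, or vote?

Invalid — notice requirement not satisfied.

Notice: 7 days given; 10 required. Not satisfied.
Quorum: 30% of 1,138 = 341.40, rounded up to 342; 479 present. Satisfied.
Vote: requires two-thirds of those present (479); 2/3 of 479 = 319.33, rounded up to 320, so 320 needed; 320 in favor. Satisfied.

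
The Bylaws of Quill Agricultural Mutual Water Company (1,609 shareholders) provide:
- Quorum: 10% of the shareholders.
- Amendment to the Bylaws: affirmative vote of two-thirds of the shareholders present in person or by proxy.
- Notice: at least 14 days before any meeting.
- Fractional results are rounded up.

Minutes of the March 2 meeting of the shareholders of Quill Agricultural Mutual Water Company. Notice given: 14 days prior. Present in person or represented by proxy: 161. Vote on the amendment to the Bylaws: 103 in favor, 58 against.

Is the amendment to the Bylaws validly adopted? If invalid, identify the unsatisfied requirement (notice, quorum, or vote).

Notice: 14 days given; 14 required. Satisfied.
Quorum: 10% of 1,609 = 160.90, rounded up to 161; 161 present. Satisfied.
Vote: requires two-thirds of those present (161); 2/3 of 161 = 107.33, rounded up to 108, so 108 needed; 103 in favor. Not satisfied.

Invalid — vote requirement not satisfied.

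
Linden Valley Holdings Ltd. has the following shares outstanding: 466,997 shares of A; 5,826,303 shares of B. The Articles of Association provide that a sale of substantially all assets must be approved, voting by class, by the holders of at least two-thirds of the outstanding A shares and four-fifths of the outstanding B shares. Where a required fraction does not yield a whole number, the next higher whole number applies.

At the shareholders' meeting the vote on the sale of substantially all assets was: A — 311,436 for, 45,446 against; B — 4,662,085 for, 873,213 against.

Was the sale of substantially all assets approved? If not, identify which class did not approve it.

A: 2/3 of 466997 = 311331.33, rounded up to 311332; 311,332 required, 311,436 in favor — approved.
B: 4/5 of 5826303 = 4661042.40, rounded up to 4661043; 4,661,043 required, 4,662,085 in favor — approved.

Approved — every class gave the required vote.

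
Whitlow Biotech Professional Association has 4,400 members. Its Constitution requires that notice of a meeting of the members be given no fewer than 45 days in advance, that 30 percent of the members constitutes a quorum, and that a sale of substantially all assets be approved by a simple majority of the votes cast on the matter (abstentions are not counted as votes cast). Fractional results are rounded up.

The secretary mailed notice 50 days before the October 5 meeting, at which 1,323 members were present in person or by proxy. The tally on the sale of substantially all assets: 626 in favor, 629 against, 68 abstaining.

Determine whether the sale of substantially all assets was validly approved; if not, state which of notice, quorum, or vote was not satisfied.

Notice: 50 days given; 45 required. Satisfied.
Quorum: 30% of 4,400 = 1,320; 1,323 present. Satisfied.
Vote: requires a majority of the votes cast (1,323 − 68 abstaining = 1,255); a majority of 1255 is 628, so 628 needed; 626 in favor. Not satisfied.

Invalid — vote requirement not satisfied.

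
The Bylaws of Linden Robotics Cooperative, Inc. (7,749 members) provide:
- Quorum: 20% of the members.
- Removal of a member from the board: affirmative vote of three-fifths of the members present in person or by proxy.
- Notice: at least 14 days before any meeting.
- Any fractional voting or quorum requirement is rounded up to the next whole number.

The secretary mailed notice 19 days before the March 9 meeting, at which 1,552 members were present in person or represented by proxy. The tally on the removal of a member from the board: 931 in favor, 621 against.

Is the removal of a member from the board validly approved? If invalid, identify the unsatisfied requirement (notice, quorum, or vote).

Invalid — vote requirement not satisfied.

Notice: 19 days given; 14 required. Satisfied.
Quorum: 20% of 7,749 = 1,549.80, rounded up to 1,550; 1,552 present. Satisfied.
Vote: requires three-fifths of those present (1,552); 3/5 of 1552 = 931.20, rounded up to 932, so 932 needed; 931 in favor. Not satisfied.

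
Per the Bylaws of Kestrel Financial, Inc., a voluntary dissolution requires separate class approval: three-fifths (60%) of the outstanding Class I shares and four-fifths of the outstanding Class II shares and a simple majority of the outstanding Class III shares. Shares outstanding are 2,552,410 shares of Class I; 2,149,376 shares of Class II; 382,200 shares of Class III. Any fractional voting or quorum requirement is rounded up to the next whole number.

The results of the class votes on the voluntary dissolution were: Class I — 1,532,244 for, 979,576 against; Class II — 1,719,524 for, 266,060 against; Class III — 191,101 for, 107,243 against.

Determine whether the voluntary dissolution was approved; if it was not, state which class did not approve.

Class I: 3/5 of 2552410 = 1531446; 1,531,446 required, 1,532,244 in favor — approved.
Class II: 4/5 of 2149376 = 1719500.80, rounded up to 1719501; 1,719,501 required, 1,719,524 in favor — approved.
Class III: a majority of 382200 is 191101; 191,101 required, 191,101 in favor — approved.

Approved — every class gave the required vote.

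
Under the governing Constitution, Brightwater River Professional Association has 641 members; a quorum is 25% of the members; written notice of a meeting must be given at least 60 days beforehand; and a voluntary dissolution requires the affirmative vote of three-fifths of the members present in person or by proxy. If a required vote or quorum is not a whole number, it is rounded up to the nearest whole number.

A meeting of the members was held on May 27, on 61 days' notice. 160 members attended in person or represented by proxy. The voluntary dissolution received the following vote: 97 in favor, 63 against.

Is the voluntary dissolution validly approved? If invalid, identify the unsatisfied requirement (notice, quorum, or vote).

Invalid — quorum requirement not satisfied.

Notice: 61 days given; 60 required. Satisfied.
Quorum: 25% of 641 = 160.25, rounded up to 161; 160 present. Not satisfied.
Vote: requires three-fifths of those present (160); 3/5 of 160 = 96, so 96 needed; 97 in favor. Satisfied.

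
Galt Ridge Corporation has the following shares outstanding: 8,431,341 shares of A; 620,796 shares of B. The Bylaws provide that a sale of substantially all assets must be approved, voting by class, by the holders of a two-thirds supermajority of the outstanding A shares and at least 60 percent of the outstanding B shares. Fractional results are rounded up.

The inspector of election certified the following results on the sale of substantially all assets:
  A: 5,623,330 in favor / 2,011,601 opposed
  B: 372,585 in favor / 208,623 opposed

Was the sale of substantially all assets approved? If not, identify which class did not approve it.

Approved — every class gave the required vote.

A: 2/3 of 8431341 = 5620894; 5,620,894 required, 5,623,330 in favor — approved.
B: 3/5 of 620796 = 372477.60, rounded up to 372478; 372,478 required, 372,585 in favor — approved.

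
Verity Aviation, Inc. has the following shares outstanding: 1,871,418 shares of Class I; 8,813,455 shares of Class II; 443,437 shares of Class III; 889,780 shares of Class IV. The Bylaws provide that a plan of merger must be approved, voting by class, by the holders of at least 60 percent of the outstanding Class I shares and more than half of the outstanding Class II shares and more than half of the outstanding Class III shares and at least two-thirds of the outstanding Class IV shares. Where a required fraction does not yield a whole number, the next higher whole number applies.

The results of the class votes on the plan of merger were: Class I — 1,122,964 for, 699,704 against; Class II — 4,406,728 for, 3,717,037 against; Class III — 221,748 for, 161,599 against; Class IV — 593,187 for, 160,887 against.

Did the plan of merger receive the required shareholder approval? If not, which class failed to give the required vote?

Approved — every class gave the required vote.

Class I: 3/5 of 1871418 = 1122850.80, rounded up to 1122851; 1,122,851 required, 1,122,964 in favor — approved.
Class II: a majority of 8813455 is 4406728; 4,406,728 required, 4,406,728 in favor — approved.
Class III: a majority of 443437 is 221719; 221,719 required, 221,748 in favor — approved.
Class IV: 2/3 of 889780 = 593186.67, rounded up to 593187; 593,187 required, 593,187 in favor — approved.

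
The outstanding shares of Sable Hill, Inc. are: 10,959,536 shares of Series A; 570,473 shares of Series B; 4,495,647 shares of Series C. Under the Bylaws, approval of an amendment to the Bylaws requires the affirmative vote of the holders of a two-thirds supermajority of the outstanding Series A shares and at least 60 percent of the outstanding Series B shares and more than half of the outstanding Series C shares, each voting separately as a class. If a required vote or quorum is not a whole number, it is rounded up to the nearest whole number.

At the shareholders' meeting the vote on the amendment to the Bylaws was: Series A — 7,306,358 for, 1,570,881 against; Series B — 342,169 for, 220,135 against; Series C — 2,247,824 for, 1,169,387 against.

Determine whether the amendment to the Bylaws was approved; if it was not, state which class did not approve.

Series A: 2/3 of 10959536 = 7306357.33, rounded up to 7306358; 7,306,358 required, 7,306,358 in favor — approved.
Series B: 3/5 of 570473 = 342283.80, rounded up to 342284; 342,284 required, 342,169 in favor — not approved.
Series C: a majority of 4495647 is 2247824; 2,247,824 required, 2,247,824 in favor — approved.

Not approved — the Series B shares did not give the required vote.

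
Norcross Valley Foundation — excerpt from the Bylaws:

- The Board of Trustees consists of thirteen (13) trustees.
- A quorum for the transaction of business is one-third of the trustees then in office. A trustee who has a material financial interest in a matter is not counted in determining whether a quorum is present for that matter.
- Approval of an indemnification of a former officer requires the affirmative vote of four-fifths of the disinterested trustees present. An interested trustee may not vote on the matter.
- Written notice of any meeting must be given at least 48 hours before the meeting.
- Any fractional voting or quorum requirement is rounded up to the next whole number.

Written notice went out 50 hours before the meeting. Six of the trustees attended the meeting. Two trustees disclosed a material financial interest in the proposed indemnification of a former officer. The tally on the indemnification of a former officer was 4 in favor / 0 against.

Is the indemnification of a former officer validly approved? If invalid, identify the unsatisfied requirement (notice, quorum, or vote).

Notice: 50 hours given; 48 required (50 ≥ 48). Satisfied.
Quorum: 6 present, but the 2 interested trustees do not count, leaving 4. Quorum is 5. Not satisfied.
Vote: the indemnification of a former officer requires four-fifths of the disinterested trustees present (6 − 2 = 4). 4/5 of 4 = 3.20, rounded up to 4, so 4 affirmative votes are needed; 4 voted in favor. Satisfied. (Moot — without a quorum no business can be validly transacted.)

Invalid — quorum requirement not satisfied.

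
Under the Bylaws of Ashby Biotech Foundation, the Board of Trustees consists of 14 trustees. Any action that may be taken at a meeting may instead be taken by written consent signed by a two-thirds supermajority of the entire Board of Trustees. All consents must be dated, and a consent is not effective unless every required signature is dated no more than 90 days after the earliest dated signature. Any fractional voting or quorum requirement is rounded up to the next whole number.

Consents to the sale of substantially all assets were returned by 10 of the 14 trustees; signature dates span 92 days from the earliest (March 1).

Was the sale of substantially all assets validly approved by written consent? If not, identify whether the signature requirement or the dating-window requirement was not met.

Not effective — dating-window requirement not satisfied.

Signatures required: a two-thirds supermajority of 14 — 2/3 of 14 = 9.33, rounded up to 10, so 10 needed; 10 signed. Sufficient.
Dating window: the latest signature is 92 days after the earliest; the limit is 90 days. Outside the window.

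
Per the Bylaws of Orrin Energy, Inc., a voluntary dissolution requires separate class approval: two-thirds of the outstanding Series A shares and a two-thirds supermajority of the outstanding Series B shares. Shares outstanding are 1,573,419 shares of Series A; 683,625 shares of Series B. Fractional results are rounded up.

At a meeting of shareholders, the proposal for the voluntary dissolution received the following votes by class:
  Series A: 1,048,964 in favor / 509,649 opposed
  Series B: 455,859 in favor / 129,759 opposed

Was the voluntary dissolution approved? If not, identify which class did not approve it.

Series A: 2/3 of 1573419 = 1048946; 1,048,946 required, 1,048,964 in favor — approved.
Series B: 2/3 of 683625 = 455750; 455,750 required, 455,859 in favor — approved.

Approved — every class gave the required vote.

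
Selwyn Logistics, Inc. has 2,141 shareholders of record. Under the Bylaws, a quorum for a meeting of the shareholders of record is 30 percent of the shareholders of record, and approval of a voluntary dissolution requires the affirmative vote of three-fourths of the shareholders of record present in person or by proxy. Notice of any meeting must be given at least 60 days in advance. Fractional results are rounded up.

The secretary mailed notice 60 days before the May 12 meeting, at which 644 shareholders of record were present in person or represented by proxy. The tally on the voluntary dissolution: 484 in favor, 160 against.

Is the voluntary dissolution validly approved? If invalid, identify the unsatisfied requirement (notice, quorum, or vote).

Notice: 60 days given; 60 required. Satisfied.
Quorum: 30% of 2,141 = 642.30, rounded up to 643; 644 present. Satisfied.
Vote: requires three-fourths of those present (644); 3/4 of 644 = 483, so 483 needed; 484 in favor. Satisfied.

Valid — all requirements satisfied.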